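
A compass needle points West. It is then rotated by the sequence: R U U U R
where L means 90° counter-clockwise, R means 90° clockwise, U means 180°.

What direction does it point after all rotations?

Start: West
  R (right (90° clockwise)) -> North
  U (U-turn (180°)) -> South
  U (U-turn (180°)) -> North
  U (U-turn (180°)) -> South
  R (right (90° clockwise)) -> West
Final: West

Answer: Final heading: West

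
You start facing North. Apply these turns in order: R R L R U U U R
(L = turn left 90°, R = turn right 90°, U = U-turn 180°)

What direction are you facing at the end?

Start: North
  R (right (90° clockwise)) -> East
  R (right (90° clockwise)) -> South
  L (left (90° counter-clockwise)) -> East
  R (right (90° clockwise)) -> South
  U (U-turn (180°)) -> North
  U (U-turn (180°)) -> South
  U (U-turn (180°)) -> North
  R (right (90° clockwise)) -> East
Final: East

Answer: Final heading: East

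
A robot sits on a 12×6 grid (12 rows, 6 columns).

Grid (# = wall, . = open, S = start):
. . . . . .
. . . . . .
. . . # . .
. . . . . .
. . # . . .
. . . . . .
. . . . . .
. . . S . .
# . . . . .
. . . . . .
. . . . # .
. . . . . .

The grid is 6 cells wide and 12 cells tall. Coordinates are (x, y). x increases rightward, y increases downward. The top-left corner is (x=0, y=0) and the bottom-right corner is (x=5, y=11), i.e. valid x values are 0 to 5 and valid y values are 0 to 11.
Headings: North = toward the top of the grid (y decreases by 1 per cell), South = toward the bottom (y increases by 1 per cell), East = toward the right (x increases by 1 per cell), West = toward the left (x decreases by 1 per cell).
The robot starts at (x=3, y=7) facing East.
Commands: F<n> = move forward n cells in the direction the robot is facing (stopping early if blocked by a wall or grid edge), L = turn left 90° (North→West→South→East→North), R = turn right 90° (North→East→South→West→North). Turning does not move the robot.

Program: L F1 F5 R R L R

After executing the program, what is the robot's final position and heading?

Start: (x=3, y=7), facing East
  L: turn left, now facing North
  F1: move forward 1, now at (x=3, y=6)
  F5: move forward 3/5 (blocked), now at (x=3, y=3)
  R: turn right, now facing East
  R: turn right, now facing South
  L: turn left, now facing East
  R: turn right, now facing South
Final: (x=3, y=3), facing South

Answer: Final position: (x=3, y=3), facing South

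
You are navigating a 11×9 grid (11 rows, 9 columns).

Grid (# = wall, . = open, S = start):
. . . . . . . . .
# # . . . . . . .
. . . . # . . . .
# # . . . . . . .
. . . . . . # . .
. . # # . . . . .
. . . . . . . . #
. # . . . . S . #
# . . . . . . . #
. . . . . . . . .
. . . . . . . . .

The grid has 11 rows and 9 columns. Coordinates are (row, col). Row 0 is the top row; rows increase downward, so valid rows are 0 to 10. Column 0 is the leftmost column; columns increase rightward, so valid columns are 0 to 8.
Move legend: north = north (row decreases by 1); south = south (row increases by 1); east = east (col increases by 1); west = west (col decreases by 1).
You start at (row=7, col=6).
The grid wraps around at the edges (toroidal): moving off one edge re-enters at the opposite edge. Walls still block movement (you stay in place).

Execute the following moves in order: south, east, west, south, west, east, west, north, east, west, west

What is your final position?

Answer: Final position: (row=8, col=4)

Derivation:
Start: (row=7, col=6)
  south (south): (row=7, col=6) -> (row=8, col=6)
  east (east): (row=8, col=6) -> (row=8, col=7)
  west (west): (row=8, col=7) -> (row=8, col=6)
  south (south): (row=8, col=6) -> (row=9, col=6)
  west (west): (row=9, col=6) -> (row=9, col=5)
  east (east): (row=9, col=5) -> (row=9, col=6)
  west (west): (row=9, col=6) -> (row=9, col=5)
  north (north): (row=9, col=5) -> (row=8, col=5)
  east (east): (row=8, col=5) -> (row=8, col=6)
  west (west): (row=8, col=6) -> (row=8, col=5)
  west (west): (row=8, col=5) -> (row=8, col=4)
Final: (row=8, col=4)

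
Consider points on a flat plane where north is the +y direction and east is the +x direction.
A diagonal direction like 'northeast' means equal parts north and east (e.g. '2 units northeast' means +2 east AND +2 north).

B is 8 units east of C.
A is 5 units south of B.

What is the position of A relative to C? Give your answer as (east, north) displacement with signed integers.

Answer: A is at (east=8, north=-5) relative to C.

Derivation:
Place C at the origin (east=0, north=0).
  B is 8 units east of C: delta (east=+8, north=+0); B at (east=8, north=0).
  A is 5 units south of B: delta (east=+0, north=-5); A at (east=8, north=-5).
Therefore A relative to C: (east=8, north=-5).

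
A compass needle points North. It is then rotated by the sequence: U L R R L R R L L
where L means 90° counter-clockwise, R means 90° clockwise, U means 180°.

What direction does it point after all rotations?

Start: North
  U (U-turn (180°)) -> South
  L (left (90° counter-clockwise)) -> East
  R (right (90° clockwise)) -> South
  R (right (90° clockwise)) -> West
  L (left (90° counter-clockwise)) -> South
  R (right (90° clockwise)) -> West
  R (right (90° clockwise)) -> North
  L (left (90° counter-clockwise)) -> West
  L (left (90° counter-clockwise)) -> South
Final: South

Answer: Final heading: South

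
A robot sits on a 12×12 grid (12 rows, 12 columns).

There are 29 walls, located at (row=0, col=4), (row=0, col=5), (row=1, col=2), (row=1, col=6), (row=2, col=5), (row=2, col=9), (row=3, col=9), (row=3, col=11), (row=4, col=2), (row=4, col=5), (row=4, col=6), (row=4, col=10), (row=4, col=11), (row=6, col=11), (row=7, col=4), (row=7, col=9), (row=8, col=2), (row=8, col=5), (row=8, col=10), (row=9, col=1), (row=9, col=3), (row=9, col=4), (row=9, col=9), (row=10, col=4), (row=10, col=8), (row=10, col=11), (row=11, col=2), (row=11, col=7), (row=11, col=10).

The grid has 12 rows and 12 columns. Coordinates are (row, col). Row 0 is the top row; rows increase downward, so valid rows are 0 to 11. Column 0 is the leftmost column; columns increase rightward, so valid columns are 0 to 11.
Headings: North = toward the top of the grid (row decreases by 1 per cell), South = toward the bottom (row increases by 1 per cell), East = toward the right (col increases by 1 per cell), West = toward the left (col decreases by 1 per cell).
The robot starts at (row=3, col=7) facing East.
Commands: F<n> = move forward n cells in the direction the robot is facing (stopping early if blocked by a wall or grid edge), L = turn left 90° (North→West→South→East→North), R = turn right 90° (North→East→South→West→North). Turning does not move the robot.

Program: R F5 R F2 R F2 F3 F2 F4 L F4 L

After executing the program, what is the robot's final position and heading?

Start: (row=3, col=7), facing East
  R: turn right, now facing South
  F5: move forward 5, now at (row=8, col=7)
  R: turn right, now facing West
  F2: move forward 1/2 (blocked), now at (row=8, col=6)
  R: turn right, now facing North
  F2: move forward 2, now at (row=6, col=6)
  F3: move forward 1/3 (blocked), now at (row=5, col=6)
  F2: move forward 0/2 (blocked), now at (row=5, col=6)
  F4: move forward 0/4 (blocked), now at (row=5, col=6)
  L: turn left, now facing West
  F4: move forward 4, now at (row=5, col=2)
  L: turn left, now facing South
Final: (row=5, col=2), facing South

Answer: Final position: (row=5, col=2), facing South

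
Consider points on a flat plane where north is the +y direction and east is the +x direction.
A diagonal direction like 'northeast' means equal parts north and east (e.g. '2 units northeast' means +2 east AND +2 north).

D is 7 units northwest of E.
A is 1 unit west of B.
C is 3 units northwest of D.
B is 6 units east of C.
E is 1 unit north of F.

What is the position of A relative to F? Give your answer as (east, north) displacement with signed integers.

Answer: A is at (east=-5, north=11) relative to F.

Derivation:
Place F at the origin (east=0, north=0).
  E is 1 unit north of F: delta (east=+0, north=+1); E at (east=0, north=1).
  D is 7 units northwest of E: delta (east=-7, north=+7); D at (east=-7, north=8).
  C is 3 units northwest of D: delta (east=-3, north=+3); C at (east=-10, north=11).
  B is 6 units east of C: delta (east=+6, north=+0); B at (east=-4, north=11).
  A is 1 unit west of B: delta (east=-1, north=+0); A at (east=-5, north=11).
Therefore A relative to F: (east=-5, north=11).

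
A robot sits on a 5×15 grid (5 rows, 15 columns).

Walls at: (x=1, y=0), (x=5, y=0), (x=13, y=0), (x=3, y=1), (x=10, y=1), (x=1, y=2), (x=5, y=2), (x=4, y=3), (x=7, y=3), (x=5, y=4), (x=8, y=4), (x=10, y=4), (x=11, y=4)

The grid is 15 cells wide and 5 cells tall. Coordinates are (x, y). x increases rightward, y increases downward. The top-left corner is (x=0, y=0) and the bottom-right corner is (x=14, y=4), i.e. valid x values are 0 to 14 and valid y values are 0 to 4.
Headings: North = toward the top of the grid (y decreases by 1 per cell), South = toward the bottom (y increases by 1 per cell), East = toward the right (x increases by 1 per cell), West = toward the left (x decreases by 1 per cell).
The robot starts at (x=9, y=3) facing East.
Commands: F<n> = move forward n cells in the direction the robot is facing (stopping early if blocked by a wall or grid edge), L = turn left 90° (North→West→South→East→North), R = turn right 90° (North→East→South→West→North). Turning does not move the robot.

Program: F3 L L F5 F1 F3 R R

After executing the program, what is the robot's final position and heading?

Start: (x=9, y=3), facing East
  F3: move forward 3, now at (x=12, y=3)
  L: turn left, now facing North
  L: turn left, now facing West
  F5: move forward 4/5 (blocked), now at (x=8, y=3)
  F1: move forward 0/1 (blocked), now at (x=8, y=3)
  F3: move forward 0/3 (blocked), now at (x=8, y=3)
  R: turn right, now facing North
  R: turn right, now facing East
Final: (x=8, y=3), facing East

Answer: Final position: (x=8, y=3), facing East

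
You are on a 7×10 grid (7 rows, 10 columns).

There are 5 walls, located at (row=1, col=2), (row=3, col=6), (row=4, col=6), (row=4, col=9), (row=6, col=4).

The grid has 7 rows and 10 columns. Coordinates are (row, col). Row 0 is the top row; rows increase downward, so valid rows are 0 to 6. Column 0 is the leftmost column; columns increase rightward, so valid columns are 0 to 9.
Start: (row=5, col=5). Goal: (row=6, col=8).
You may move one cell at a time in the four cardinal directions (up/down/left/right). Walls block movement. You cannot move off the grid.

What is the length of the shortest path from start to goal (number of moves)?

Answer: Shortest path length: 4

Derivation:
BFS from (row=5, col=5) until reaching (row=6, col=8):
  Distance 0: (row=5, col=5)
  Distance 1: (row=4, col=5), (row=5, col=4), (row=5, col=6), (row=6, col=5)
  Distance 2: (row=3, col=5), (row=4, col=4), (row=5, col=3), (row=5, col=7), (row=6, col=6)
  Distance 3: (row=2, col=5), (row=3, col=4), (row=4, col=3), (row=4, col=7), (row=5, col=2), (row=5, col=8), (row=6, col=3), (row=6, col=7)
  Distance 4: (row=1, col=5), (row=2, col=4), (row=2, col=6), (row=3, col=3), (row=3, col=7), (row=4, col=2), (row=4, col=8), (row=5, col=1), (row=5, col=9), (row=6, col=2), (row=6, col=8)  <- goal reached here
One shortest path (4 moves): (row=5, col=5) -> (row=5, col=6) -> (row=5, col=7) -> (row=5, col=8) -> (row=6, col=8)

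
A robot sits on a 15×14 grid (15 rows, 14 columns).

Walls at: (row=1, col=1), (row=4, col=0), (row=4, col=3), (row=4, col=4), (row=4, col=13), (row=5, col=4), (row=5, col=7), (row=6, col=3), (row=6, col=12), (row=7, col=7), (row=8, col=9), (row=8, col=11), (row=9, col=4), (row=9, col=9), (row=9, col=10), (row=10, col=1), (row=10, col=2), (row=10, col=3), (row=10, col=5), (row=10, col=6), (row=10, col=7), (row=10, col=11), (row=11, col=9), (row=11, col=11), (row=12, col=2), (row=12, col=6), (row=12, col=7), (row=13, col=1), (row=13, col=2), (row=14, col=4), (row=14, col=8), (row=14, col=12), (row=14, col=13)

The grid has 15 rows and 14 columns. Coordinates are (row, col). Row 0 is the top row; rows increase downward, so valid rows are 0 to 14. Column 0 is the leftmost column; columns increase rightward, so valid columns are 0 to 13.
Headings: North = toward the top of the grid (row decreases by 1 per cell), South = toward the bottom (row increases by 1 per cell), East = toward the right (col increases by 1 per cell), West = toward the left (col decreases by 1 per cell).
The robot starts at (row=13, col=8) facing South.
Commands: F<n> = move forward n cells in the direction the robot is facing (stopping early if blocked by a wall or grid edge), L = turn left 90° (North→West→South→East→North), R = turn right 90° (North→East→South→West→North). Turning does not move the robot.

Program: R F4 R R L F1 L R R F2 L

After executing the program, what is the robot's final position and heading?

Answer: Final position: (row=12, col=5), facing North

Derivation:
Start: (row=13, col=8), facing South
  R: turn right, now facing West
  F4: move forward 4, now at (row=13, col=4)
  R: turn right, now facing North
  R: turn right, now facing East
  L: turn left, now facing North
  F1: move forward 1, now at (row=12, col=4)
  L: turn left, now facing West
  R: turn right, now facing North
  R: turn right, now facing East
  F2: move forward 1/2 (blocked), now at (row=12, col=5)
  L: turn left, now facing North
Final: (row=12, col=5), facing North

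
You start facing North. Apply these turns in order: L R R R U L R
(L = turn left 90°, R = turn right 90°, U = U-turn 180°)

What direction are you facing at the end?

Answer: Final heading: North

Derivation:
Start: North
  L (left (90° counter-clockwise)) -> West
  R (right (90° clockwise)) -> North
  R (right (90° clockwise)) -> East
  R (right (90° clockwise)) -> South
  U (U-turn (180°)) -> North
  L (left (90° counter-clockwise)) -> West
  R (right (90° clockwise)) -> North
Final: North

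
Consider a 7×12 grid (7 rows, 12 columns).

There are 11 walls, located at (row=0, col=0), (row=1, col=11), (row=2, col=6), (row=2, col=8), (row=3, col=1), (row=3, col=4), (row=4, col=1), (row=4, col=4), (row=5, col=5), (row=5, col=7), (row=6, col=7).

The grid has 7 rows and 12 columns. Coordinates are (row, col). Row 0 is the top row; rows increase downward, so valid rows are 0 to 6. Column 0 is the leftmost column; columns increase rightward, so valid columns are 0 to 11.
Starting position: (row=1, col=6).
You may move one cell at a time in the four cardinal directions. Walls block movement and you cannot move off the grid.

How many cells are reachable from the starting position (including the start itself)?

Answer: Reachable cells: 73

Derivation:
BFS flood-fill from (row=1, col=6):
  Distance 0: (row=1, col=6)
  Distance 1: (row=0, col=6), (row=1, col=5), (row=1, col=7)
  Distance 2: (row=0, col=5), (row=0, col=7), (row=1, col=4), (row=1, col=8), (row=2, col=5), (row=2, col=7)
  Distance 3: (row=0, col=4), (row=0, col=8), (row=1, col=3), (row=1, col=9), (row=2, col=4), (row=3, col=5), (row=3, col=7)
  Distance 4: (row=0, col=3), (row=0, col=9), (row=1, col=2), (row=1, col=10), (row=2, col=3), (row=2, col=9), (row=3, col=6), (row=3, col=8), (row=4, col=5), (row=4, col=7)
  Distance 5: (row=0, col=2), (row=0, col=10), (row=1, col=1), (row=2, col=2), (row=2, col=10), (row=3, col=3), (row=3, col=9), (row=4, col=6), (row=4, col=8)
  Distance 6: (row=0, col=1), (row=0, col=11), (row=1, col=0), (row=2, col=1), (row=2, col=11), (row=3, col=2), (row=3, col=10), (row=4, col=3), (row=4, col=9), (row=5, col=6), (row=5, col=8)
  Distance 7: (row=2, col=0), (row=3, col=11), (row=4, col=2), (row=4, col=10), (row=5, col=3), (row=5, col=9), (row=6, col=6), (row=6, col=8)
  Distance 8: (row=3, col=0), (row=4, col=11), (row=5, col=2), (row=5, col=4), (row=5, col=10), (row=6, col=3), (row=6, col=5), (row=6, col=9)
  Distance 9: (row=4, col=0), (row=5, col=1), (row=5, col=11), (row=6, col=2), (row=6, col=4), (row=6, col=10)
  Distance 10: (row=5, col=0), (row=6, col=1), (row=6, col=11)
  Distance 11: (row=6, col=0)
Total reachable: 73 (grid has 73 open cells total)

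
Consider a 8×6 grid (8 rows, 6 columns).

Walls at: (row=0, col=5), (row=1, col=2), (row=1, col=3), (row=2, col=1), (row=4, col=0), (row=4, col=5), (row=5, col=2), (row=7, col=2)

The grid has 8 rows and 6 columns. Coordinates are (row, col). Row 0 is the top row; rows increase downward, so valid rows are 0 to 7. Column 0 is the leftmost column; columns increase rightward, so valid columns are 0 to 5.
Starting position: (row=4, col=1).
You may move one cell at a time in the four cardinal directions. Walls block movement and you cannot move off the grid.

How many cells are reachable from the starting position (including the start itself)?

Answer: Reachable cells: 40

Derivation:
BFS flood-fill from (row=4, col=1):
  Distance 0: (row=4, col=1)
  Distance 1: (row=3, col=1), (row=4, col=2), (row=5, col=1)
  Distance 2: (row=3, col=0), (row=3, col=2), (row=4, col=3), (row=5, col=0), (row=6, col=1)
  Distance 3: (row=2, col=0), (row=2, col=2), (row=3, col=3), (row=4, col=4), (row=5, col=3), (row=6, col=0), (row=6, col=2), (row=7, col=1)
  Distance 4: (row=1, col=0), (row=2, col=3), (row=3, col=4), (row=5, col=4), (row=6, col=3), (row=7, col=0)
  Distance 5: (row=0, col=0), (row=1, col=1), (row=2, col=4), (row=3, col=5), (row=5, col=5), (row=6, col=4), (row=7, col=3)
  Distance 6: (row=0, col=1), (row=1, col=4), (row=2, col=5), (row=6, col=5), (row=7, col=4)
  Distance 7: (row=0, col=2), (row=0, col=4), (row=1, col=5), (row=7, col=5)
  Distance 8: (row=0, col=3)
Total reachable: 40 (grid has 40 open cells total)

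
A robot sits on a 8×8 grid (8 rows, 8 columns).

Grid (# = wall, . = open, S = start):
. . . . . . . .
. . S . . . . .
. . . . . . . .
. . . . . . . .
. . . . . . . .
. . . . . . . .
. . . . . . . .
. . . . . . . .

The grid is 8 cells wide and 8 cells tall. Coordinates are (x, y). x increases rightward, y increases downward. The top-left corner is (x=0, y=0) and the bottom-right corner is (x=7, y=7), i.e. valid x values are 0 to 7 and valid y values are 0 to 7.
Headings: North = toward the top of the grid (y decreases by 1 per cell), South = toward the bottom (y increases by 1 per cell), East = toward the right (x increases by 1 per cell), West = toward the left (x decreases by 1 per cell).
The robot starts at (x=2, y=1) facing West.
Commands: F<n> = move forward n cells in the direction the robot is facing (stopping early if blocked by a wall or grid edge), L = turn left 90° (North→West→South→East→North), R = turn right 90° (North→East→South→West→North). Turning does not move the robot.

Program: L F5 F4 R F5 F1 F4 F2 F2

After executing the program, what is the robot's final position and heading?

Answer: Final position: (x=0, y=7), facing West

Derivation:
Start: (x=2, y=1), facing West
  L: turn left, now facing South
  F5: move forward 5, now at (x=2, y=6)
  F4: move forward 1/4 (blocked), now at (x=2, y=7)
  R: turn right, now facing West
  F5: move forward 2/5 (blocked), now at (x=0, y=7)
  F1: move forward 0/1 (blocked), now at (x=0, y=7)
  F4: move forward 0/4 (blocked), now at (x=0, y=7)
  F2: move forward 0/2 (blocked), now at (x=0, y=7)
  F2: move forward 0/2 (blocked), now at (x=0, y=7)
Final: (x=0, y=7), facing West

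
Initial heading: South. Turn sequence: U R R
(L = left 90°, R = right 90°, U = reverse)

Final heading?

Start: South
  U (U-turn (180°)) -> North
  R (right (90° clockwise)) -> East
  R (right (90° clockwise)) -> South
Final: South

Answer: Final heading: South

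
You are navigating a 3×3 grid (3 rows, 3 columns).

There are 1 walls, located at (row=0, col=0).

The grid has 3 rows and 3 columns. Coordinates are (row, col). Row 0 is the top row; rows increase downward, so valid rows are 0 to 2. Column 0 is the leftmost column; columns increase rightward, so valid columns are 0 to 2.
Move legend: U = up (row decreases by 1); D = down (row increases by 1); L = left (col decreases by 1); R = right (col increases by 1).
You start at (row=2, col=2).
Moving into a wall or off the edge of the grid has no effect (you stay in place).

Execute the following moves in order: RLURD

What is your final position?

Answer: Final position: (row=2, col=2)

Derivation:
Start: (row=2, col=2)
  R (right): blocked, stay at (row=2, col=2)
  L (left): (row=2, col=2) -> (row=2, col=1)
  U (up): (row=2, col=1) -> (row=1, col=1)
  R (right): (row=1, col=1) -> (row=1, col=2)
  D (down): (row=1, col=2) -> (row=2, col=2)
Final: (row=2, col=2)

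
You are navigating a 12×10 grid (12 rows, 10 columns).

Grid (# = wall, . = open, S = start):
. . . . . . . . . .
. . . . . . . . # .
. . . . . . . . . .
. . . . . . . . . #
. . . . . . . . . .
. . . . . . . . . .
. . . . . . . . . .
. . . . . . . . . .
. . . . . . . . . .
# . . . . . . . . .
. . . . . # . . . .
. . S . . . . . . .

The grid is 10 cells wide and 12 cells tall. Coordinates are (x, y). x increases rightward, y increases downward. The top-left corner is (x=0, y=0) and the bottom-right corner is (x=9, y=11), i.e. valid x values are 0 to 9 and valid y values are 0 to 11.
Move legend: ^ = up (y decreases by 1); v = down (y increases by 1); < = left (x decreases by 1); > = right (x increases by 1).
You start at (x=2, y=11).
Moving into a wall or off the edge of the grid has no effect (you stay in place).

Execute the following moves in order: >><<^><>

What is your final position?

Start: (x=2, y=11)
  > (right): (x=2, y=11) -> (x=3, y=11)
  > (right): (x=3, y=11) -> (x=4, y=11)
  < (left): (x=4, y=11) -> (x=3, y=11)
  < (left): (x=3, y=11) -> (x=2, y=11)
  ^ (up): (x=2, y=11) -> (x=2, y=10)
  > (right): (x=2, y=10) -> (x=3, y=10)
  < (left): (x=3, y=10) -> (x=2, y=10)
  > (right): (x=2, y=10) -> (x=3, y=10)
Final: (x=3, y=10)

Answer: Final position: (x=3, y=10)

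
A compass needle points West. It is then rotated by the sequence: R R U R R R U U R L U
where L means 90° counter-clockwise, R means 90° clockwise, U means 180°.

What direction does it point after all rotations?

Start: West
  R (right (90° clockwise)) -> North
  R (right (90° clockwise)) -> East
  U (U-turn (180°)) -> West
  R (right (90° clockwise)) -> North
  R (right (90° clockwise)) -> East
  R (right (90° clockwise)) -> South
  U (U-turn (180°)) -> North
  U (U-turn (180°)) -> South
  R (right (90° clockwise)) -> West
  L (left (90° counter-clockwise)) -> South
  U (U-turn (180°)) -> North
Final: North

Answer: Final heading: North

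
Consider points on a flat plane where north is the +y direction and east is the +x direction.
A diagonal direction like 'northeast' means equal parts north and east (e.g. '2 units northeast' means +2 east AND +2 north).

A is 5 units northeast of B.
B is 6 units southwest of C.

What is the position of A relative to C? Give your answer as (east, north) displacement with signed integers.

Answer: A is at (east=-1, north=-1) relative to C.

Derivation:
Place C at the origin (east=0, north=0).
  B is 6 units southwest of C: delta (east=-6, north=-6); B at (east=-6, north=-6).
  A is 5 units northeast of B: delta (east=+5, north=+5); A at (east=-1, north=-1).
Therefore A relative to C: (east=-1, north=-1).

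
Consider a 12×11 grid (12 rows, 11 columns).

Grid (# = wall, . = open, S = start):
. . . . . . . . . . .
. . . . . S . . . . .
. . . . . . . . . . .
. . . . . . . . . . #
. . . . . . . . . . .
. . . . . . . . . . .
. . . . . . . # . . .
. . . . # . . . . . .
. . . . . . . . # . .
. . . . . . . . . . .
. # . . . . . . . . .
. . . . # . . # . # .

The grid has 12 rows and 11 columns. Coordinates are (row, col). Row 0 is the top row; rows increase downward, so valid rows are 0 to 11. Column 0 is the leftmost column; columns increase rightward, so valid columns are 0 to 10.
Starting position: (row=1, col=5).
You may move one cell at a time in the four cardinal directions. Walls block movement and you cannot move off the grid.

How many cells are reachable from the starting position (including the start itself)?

BFS flood-fill from (row=1, col=5):
  Distance 0: (row=1, col=5)
  Distance 1: (row=0, col=5), (row=1, col=4), (row=1, col=6), (row=2, col=5)
  Distance 2: (row=0, col=4), (row=0, col=6), (row=1, col=3), (row=1, col=7), (row=2, col=4), (row=2, col=6), (row=3, col=5)
  Distance 3: (row=0, col=3), (row=0, col=7), (row=1, col=2), (row=1, col=8), (row=2, col=3), (row=2, col=7), (row=3, col=4), (row=3, col=6), (row=4, col=5)
  Distance 4: (row=0, col=2), (row=0, col=8), (row=1, col=1), (row=1, col=9), (row=2, col=2), (row=2, col=8), (row=3, col=3), (row=3, col=7), (row=4, col=4), (row=4, col=6), (row=5, col=5)
  Distance 5: (row=0, col=1), (row=0, col=9), (row=1, col=0), (row=1, col=10), (row=2, col=1), (row=2, col=9), (row=3, col=2), (row=3, col=8), (row=4, col=3), (row=4, col=7), (row=5, col=4), (row=5, col=6), (row=6, col=5)
  Distance 6: (row=0, col=0), (row=0, col=10), (row=2, col=0), (row=2, col=10), (row=3, col=1), (row=3, col=9), (row=4, col=2), (row=4, col=8), (row=5, col=3), (row=5, col=7), (row=6, col=4), (row=6, col=6), (row=7, col=5)
  Distance 7: (row=3, col=0), (row=4, col=1), (row=4, col=9), (row=5, col=2), (row=5, col=8), (row=6, col=3), (row=7, col=6), (row=8, col=5)
  Distance 8: (row=4, col=0), (row=4, col=10), (row=5, col=1), (row=5, col=9), (row=6, col=2), (row=6, col=8), (row=7, col=3), (row=7, col=7), (row=8, col=4), (row=8, col=6), (row=9, col=5)
  Distance 9: (row=5, col=0), (row=5, col=10), (row=6, col=1), (row=6, col=9), (row=7, col=2), (row=7, col=8), (row=8, col=3), (row=8, col=7), (row=9, col=4), (row=9, col=6), (row=10, col=5)
  Distance 10: (row=6, col=0), (row=6, col=10), (row=7, col=1), (row=7, col=9), (row=8, col=2), (row=9, col=3), (row=9, col=7), (row=10, col=4), (row=10, col=6), (row=11, col=5)
  Distance 11: (row=7, col=0), (row=7, col=10), (row=8, col=1), (row=8, col=9), (row=9, col=2), (row=9, col=8), (row=10, col=3), (row=10, col=7), (row=11, col=6)
  Distance 12: (row=8, col=0), (row=8, col=10), (row=9, col=1), (row=9, col=9), (row=10, col=2), (row=10, col=8), (row=11, col=3)
  Distance 13: (row=9, col=0), (row=9, col=10), (row=10, col=9), (row=11, col=2), (row=11, col=8)
  Distance 14: (row=10, col=0), (row=10, col=10), (row=11, col=1)
  Distance 15: (row=11, col=0), (row=11, col=10)
Total reachable: 124 (grid has 124 open cells total)

Answer: Reachable cells: 124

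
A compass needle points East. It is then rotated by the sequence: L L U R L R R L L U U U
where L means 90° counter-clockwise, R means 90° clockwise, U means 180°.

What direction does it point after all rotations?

Answer: Final heading: West

Derivation:
Start: East
  L (left (90° counter-clockwise)) -> North
  L (left (90° counter-clockwise)) -> West
  U (U-turn (180°)) -> East
  R (right (90° clockwise)) -> South
  L (left (90° counter-clockwise)) -> East
  R (right (90° clockwise)) -> South
  R (right (90° clockwise)) -> West
  L (left (90° counter-clockwise)) -> South
  L (left (90° counter-clockwise)) -> East
  U (U-turn (180°)) -> West
  U (U-turn (180°)) -> East
  U (U-turn (180°)) -> West
Final: West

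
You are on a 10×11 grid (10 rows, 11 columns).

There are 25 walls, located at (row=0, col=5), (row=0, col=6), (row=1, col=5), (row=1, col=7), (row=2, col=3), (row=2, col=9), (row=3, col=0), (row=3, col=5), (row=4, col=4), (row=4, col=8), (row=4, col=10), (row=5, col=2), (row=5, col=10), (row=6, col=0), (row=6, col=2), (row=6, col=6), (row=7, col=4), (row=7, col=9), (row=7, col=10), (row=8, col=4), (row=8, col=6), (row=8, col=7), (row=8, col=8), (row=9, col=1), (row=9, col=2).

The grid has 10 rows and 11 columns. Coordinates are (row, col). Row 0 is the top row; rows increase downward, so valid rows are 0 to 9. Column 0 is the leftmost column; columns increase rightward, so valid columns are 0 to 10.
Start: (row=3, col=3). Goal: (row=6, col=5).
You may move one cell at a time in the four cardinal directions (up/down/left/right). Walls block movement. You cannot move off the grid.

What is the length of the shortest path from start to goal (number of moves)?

Answer: Shortest path length: 5

Derivation:
BFS from (row=3, col=3) until reaching (row=6, col=5):
  Distance 0: (row=3, col=3)
  Distance 1: (row=3, col=2), (row=3, col=4), (row=4, col=3)
  Distance 2: (row=2, col=2), (row=2, col=4), (row=3, col=1), (row=4, col=2), (row=5, col=3)
  Distance 3: (row=1, col=2), (row=1, col=4), (row=2, col=1), (row=2, col=5), (row=4, col=1), (row=5, col=4), (row=6, col=3)
  Distance 4: (row=0, col=2), (row=0, col=4), (row=1, col=1), (row=1, col=3), (row=2, col=0), (row=2, col=6), (row=4, col=0), (row=5, col=1), (row=5, col=5), (row=6, col=4), (row=7, col=3)
  Distance 5: (row=0, col=1), (row=0, col=3), (row=1, col=0), (row=1, col=6), (row=2, col=7), (row=3, col=6), (row=4, col=5), (row=5, col=0), (row=5, col=6), (row=6, col=1), (row=6, col=5), (row=7, col=2), (row=8, col=3)  <- goal reached here
One shortest path (5 moves): (row=3, col=3) -> (row=4, col=3) -> (row=5, col=3) -> (row=5, col=4) -> (row=5, col=5) -> (row=6, col=5)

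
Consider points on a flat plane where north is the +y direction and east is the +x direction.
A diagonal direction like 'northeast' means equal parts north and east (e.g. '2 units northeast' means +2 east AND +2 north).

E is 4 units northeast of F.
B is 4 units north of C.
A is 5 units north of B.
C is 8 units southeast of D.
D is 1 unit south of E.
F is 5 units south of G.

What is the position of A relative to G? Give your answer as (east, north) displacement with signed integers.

Place G at the origin (east=0, north=0).
  F is 5 units south of G: delta (east=+0, north=-5); F at (east=0, north=-5).
  E is 4 units northeast of F: delta (east=+4, north=+4); E at (east=4, north=-1).
  D is 1 unit south of E: delta (east=+0, north=-1); D at (east=4, north=-2).
  C is 8 units southeast of D: delta (east=+8, north=-8); C at (east=12, north=-10).
  B is 4 units north of C: delta (east=+0, north=+4); B at (east=12, north=-6).
  A is 5 units north of B: delta (east=+0, north=+5); A at (east=12, north=-1).
Therefore A relative to G: (east=12, north=-1).

Answer: A is at (east=12, north=-1) relative to G.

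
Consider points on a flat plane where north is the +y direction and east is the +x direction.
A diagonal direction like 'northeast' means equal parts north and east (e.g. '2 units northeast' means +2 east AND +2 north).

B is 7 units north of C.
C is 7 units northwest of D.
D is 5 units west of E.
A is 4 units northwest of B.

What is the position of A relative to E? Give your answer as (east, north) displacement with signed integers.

Answer: A is at (east=-16, north=18) relative to E.

Derivation:
Place E at the origin (east=0, north=0).
  D is 5 units west of E: delta (east=-5, north=+0); D at (east=-5, north=0).
  C is 7 units northwest of D: delta (east=-7, north=+7); C at (east=-12, north=7).
  B is 7 units north of C: delta (east=+0, north=+7); B at (east=-12, north=14).
  A is 4 units northwest of B: delta (east=-4, north=+4); A at (east=-16, north=18).
Therefore A relative to E: (east=-16, north=18).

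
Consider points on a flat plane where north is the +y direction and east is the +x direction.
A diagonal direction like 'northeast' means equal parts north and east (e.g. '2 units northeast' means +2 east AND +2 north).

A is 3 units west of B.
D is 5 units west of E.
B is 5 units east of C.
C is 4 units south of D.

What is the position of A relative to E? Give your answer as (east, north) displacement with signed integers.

Place E at the origin (east=0, north=0).
  D is 5 units west of E: delta (east=-5, north=+0); D at (east=-5, north=0).
  C is 4 units south of D: delta (east=+0, north=-4); C at (east=-5, north=-4).
  B is 5 units east of C: delta (east=+5, north=+0); B at (east=0, north=-4).
  A is 3 units west of B: delta (east=-3, north=+0); A at (east=-3, north=-4).
Therefore A relative to E: (east=-3, north=-4).

Answer: A is at (east=-3, north=-4) relative to E.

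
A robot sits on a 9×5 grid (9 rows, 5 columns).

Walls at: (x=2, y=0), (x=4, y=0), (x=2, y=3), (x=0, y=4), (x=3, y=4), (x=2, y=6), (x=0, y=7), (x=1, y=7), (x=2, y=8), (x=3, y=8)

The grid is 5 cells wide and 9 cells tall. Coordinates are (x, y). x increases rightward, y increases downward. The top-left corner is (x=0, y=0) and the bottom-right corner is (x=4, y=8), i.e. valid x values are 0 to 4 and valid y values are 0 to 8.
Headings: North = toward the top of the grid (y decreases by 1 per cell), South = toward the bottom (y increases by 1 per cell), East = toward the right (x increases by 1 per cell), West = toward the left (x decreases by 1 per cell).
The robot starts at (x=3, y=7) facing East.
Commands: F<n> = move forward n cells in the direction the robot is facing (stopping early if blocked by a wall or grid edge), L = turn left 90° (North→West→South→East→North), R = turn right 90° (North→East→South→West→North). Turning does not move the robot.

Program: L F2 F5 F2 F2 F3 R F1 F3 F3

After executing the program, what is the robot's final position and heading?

Start: (x=3, y=7), facing East
  L: turn left, now facing North
  F2: move forward 2, now at (x=3, y=5)
  F5: move forward 0/5 (blocked), now at (x=3, y=5)
  F2: move forward 0/2 (blocked), now at (x=3, y=5)
  F2: move forward 0/2 (blocked), now at (x=3, y=5)
  F3: move forward 0/3 (blocked), now at (x=3, y=5)
  R: turn right, now facing East
  F1: move forward 1, now at (x=4, y=5)
  F3: move forward 0/3 (blocked), now at (x=4, y=5)
  F3: move forward 0/3 (blocked), now at (x=4, y=5)
Final: (x=4, y=5), facing East

Answer: Final position: (x=4, y=5), facing East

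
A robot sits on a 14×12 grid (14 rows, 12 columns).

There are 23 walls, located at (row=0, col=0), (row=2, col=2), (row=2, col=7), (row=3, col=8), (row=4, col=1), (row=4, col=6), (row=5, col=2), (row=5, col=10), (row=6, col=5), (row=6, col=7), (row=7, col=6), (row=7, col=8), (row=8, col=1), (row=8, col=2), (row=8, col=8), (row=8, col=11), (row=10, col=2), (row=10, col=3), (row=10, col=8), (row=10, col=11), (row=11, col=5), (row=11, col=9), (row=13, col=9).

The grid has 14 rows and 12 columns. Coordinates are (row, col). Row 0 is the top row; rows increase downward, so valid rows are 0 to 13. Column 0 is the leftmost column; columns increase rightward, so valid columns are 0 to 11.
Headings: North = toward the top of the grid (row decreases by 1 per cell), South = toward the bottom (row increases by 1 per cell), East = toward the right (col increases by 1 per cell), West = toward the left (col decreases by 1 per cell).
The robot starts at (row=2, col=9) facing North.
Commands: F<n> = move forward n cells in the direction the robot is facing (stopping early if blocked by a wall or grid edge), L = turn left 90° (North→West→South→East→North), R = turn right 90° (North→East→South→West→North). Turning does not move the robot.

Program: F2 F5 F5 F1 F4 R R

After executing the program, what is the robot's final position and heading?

Start: (row=2, col=9), facing North
  F2: move forward 2, now at (row=0, col=9)
  F5: move forward 0/5 (blocked), now at (row=0, col=9)
  F5: move forward 0/5 (blocked), now at (row=0, col=9)
  F1: move forward 0/1 (blocked), now at (row=0, col=9)
  F4: move forward 0/4 (blocked), now at (row=0, col=9)
  R: turn right, now facing East
  R: turn right, now facing South
Final: (row=0, col=9), facing South

Answer: Final position: (row=0, col=9), facing South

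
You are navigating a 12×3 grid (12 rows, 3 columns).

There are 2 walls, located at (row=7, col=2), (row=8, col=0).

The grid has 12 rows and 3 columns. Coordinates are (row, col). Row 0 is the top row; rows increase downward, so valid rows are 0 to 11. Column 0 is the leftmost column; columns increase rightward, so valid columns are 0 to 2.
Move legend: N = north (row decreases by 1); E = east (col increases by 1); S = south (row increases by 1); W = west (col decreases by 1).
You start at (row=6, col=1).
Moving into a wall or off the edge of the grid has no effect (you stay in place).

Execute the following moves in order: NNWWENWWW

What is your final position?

Answer: Final position: (row=3, col=0)

Derivation:
Start: (row=6, col=1)
  N (north): (row=6, col=1) -> (row=5, col=1)
  N (north): (row=5, col=1) -> (row=4, col=1)
  W (west): (row=4, col=1) -> (row=4, col=0)
  W (west): blocked, stay at (row=4, col=0)
  E (east): (row=4, col=0) -> (row=4, col=1)
  N (north): (row=4, col=1) -> (row=3, col=1)
  W (west): (row=3, col=1) -> (row=3, col=0)
  W (west): blocked, stay at (row=3, col=0)
  W (west): blocked, stay at (row=3, col=0)
Final: (row=3, col=0)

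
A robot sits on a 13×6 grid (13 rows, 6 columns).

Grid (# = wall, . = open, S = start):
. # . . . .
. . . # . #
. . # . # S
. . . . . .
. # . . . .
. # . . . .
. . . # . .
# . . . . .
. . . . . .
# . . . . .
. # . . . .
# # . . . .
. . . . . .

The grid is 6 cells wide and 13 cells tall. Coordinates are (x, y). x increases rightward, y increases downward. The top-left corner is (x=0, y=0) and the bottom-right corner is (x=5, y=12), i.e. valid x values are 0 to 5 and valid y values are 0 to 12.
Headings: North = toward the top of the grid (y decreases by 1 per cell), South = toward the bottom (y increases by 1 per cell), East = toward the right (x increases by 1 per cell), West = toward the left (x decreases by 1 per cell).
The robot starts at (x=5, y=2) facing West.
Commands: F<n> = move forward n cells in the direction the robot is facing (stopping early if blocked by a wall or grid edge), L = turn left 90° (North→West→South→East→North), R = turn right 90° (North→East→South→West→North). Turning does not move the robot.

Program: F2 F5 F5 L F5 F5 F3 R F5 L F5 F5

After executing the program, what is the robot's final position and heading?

Answer: Final position: (x=0, y=12), facing South

Derivation:
Start: (x=5, y=2), facing West
  F2: move forward 0/2 (blocked), now at (x=5, y=2)
  F5: move forward 0/5 (blocked), now at (x=5, y=2)
  F5: move forward 0/5 (blocked), now at (x=5, y=2)
  L: turn left, now facing South
  F5: move forward 5, now at (x=5, y=7)
  F5: move forward 5, now at (x=5, y=12)
  F3: move forward 0/3 (blocked), now at (x=5, y=12)
  R: turn right, now facing West
  F5: move forward 5, now at (x=0, y=12)
  L: turn left, now facing South
  F5: move forward 0/5 (blocked), now at (x=0, y=12)
  F5: move forward 0/5 (blocked), now at (x=0, y=12)
Final: (x=0, y=12), facing South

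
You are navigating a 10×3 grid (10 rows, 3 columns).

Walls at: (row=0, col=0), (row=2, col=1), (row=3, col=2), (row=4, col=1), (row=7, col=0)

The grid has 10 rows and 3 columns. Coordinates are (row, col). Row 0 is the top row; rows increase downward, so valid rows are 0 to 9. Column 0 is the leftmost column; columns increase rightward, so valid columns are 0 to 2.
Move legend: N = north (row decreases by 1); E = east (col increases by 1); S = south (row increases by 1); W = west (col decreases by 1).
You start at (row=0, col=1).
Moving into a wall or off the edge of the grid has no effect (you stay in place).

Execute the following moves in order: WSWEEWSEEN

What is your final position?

Start: (row=0, col=1)
  W (west): blocked, stay at (row=0, col=1)
  S (south): (row=0, col=1) -> (row=1, col=1)
  W (west): (row=1, col=1) -> (row=1, col=0)
  E (east): (row=1, col=0) -> (row=1, col=1)
  E (east): (row=1, col=1) -> (row=1, col=2)
  W (west): (row=1, col=2) -> (row=1, col=1)
  S (south): blocked, stay at (row=1, col=1)
  E (east): (row=1, col=1) -> (row=1, col=2)
  E (east): blocked, stay at (row=1, col=2)
  N (north): (row=1, col=2) -> (row=0, col=2)
Final: (row=0, col=2)

Answer: Final position: (row=0, col=2)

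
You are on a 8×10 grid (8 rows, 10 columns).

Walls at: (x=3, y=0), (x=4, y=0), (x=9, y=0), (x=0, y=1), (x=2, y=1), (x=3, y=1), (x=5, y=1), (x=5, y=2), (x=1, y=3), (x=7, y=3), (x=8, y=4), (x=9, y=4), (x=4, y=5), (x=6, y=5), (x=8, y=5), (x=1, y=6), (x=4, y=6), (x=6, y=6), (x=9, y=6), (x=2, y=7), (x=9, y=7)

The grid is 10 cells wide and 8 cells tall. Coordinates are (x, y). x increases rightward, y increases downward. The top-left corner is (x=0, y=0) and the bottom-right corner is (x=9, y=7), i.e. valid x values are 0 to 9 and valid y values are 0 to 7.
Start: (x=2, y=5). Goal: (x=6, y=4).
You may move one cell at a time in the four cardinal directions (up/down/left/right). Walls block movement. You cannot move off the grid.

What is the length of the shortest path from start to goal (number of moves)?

BFS from (x=2, y=5) until reaching (x=6, y=4):
  Distance 0: (x=2, y=5)
  Distance 1: (x=2, y=4), (x=1, y=5), (x=3, y=5), (x=2, y=6)
  Distance 2: (x=2, y=3), (x=1, y=4), (x=3, y=4), (x=0, y=5), (x=3, y=6)
  Distance 3: (x=2, y=2), (x=3, y=3), (x=0, y=4), (x=4, y=4), (x=0, y=6), (x=3, y=7)
  Distance 4: (x=1, y=2), (x=3, y=2), (x=0, y=3), (x=4, y=3), (x=5, y=4), (x=0, y=7), (x=4, y=7)
  Distance 5: (x=1, y=1), (x=0, y=2), (x=4, y=2), (x=5, y=3), (x=6, y=4), (x=5, y=5), (x=1, y=7), (x=5, y=7)  <- goal reached here
One shortest path (5 moves): (x=2, y=5) -> (x=3, y=5) -> (x=3, y=4) -> (x=4, y=4) -> (x=5, y=4) -> (x=6, y=4)

Answer: Shortest path length: 5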